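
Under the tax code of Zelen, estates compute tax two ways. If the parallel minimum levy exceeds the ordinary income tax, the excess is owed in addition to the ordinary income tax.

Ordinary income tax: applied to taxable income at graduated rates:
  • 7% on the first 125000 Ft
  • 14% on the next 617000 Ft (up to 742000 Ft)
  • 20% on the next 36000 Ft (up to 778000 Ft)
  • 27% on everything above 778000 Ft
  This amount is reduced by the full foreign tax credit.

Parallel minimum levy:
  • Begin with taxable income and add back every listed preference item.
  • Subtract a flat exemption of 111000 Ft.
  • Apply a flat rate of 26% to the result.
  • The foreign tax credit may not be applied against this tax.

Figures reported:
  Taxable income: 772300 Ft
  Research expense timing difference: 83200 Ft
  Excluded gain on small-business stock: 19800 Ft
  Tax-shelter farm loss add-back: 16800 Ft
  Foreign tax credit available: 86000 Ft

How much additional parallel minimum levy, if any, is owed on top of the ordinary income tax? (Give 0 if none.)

187896 Ft

Parallel minimum levy:
  Adjusted income: 772300 Ft + 83200 Ft + 19800 Ft + 16800 Ft = 892100 Ft
  Less exemption 111000 Ft → base 781100 Ft
  781100 Ft × 26% = 203086 Ft

Ordinary income tax:
  125000 Ft × 7% = 8750 Ft
  617000 Ft × 14% = 86380 Ft
  30300 Ft × 20% = 6060 Ft
  → 101190 Ft
  Less foreign tax credit 86000 Ft → 15190 Ft

Excess of parallel minimum levy over ordinary income tax: 203086 Ft − 15190 Ft = 187896 Ft.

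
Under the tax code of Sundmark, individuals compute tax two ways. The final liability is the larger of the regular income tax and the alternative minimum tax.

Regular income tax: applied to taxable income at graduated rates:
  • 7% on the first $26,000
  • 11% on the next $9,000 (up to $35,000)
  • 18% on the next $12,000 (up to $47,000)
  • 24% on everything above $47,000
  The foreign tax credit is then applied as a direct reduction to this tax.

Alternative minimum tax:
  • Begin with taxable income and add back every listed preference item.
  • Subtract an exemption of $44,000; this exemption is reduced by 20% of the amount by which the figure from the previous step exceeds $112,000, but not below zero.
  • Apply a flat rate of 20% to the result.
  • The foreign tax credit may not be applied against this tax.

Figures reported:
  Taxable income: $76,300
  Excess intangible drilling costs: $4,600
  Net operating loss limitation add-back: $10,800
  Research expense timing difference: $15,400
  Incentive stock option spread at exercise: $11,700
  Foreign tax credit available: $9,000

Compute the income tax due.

$15,232

Alternative minimum tax:
  Adjusted income: $76,300 + $4,600 + $10,800 + $15,400 + $11,700 = $118,800
  Exemption: $44,000 − 20% × ($118,800 − $112,000) = $44,000 − $1,360 = $42,640
  Base: $118,800 − $42,640 = $76,160
  $76,160 × 20% = $15,232

Regular income tax:
  $26,000 × 7% = $1,820
  $9,000 × 11% = $990
  $12,000 × 18% = $2,160
  $29,300 × 24% = $7,032
  → $12,002
  Less foreign tax credit $9,000 → $3,002

$15,232 > $3,002, so the alternative minimum tax is the binding amount.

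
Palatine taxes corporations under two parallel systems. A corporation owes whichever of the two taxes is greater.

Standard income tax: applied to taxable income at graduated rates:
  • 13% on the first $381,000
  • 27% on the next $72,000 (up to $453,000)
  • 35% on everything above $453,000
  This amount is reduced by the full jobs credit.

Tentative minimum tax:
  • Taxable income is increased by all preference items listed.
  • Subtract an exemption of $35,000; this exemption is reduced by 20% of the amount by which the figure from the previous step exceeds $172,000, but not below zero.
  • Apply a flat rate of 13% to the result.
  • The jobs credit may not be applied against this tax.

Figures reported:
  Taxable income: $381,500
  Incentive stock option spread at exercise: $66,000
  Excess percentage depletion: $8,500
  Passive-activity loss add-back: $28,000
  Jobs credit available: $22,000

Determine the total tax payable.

Standard income tax:
  $381,000 × 13% = $49,530
  $500 × 27% = $135
  → $49,665
  Less jobs credit $22,000 → $27,665

Tentative minimum tax:
  Adjusted income: $381,500 + $66,000 + $8,500 + $28,000 = $484,000
  Exemption: 20% × ($484,000 − $172,000) = $62,400 ≥ $35,000, so the exemption is fully phased out
  Base: $484,000 − $0 = $484,000
  $484,000 × 13% = $62,920

$62,920 > $27,665, so the tentative minimum tax is the binding amount.

$62,920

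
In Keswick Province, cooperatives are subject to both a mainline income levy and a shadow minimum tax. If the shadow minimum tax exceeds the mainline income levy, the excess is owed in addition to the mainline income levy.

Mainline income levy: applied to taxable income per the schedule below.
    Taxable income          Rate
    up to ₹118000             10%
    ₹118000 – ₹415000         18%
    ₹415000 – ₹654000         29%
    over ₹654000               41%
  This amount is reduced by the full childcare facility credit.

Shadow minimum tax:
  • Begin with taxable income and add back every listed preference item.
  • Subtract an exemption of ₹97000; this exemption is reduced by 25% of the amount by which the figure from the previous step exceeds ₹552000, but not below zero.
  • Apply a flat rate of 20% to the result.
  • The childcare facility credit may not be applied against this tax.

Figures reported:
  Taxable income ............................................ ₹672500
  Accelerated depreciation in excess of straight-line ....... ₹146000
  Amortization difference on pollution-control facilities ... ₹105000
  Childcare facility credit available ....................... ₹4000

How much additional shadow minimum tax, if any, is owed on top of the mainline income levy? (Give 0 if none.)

₹45720

Mainline income levy:
  ₹118000 × 10% = ₹11800
  ₹297000 × 18% = ₹53460
  ₹239000 × 29% = ₹69310
  ₹18500 × 41% = ₹7585
  → ₹142155
  Less childcare facility credit ₹4000 → ₹138155

Shadow minimum tax:
  Adjusted income: ₹672500 + ₹146000 + ₹105000 = ₹923500
  Exemption: ₹97000 − 25% × (₹923500 − ₹552000) = ₹97000 − ₹92875 = ₹4125
  Base: ₹923500 − ₹4125 = ₹919375
  ₹919375 × 20% = ₹183875

Excess of shadow minimum tax over mainline income levy: ₹183875 − ₹138155 = ₹45720.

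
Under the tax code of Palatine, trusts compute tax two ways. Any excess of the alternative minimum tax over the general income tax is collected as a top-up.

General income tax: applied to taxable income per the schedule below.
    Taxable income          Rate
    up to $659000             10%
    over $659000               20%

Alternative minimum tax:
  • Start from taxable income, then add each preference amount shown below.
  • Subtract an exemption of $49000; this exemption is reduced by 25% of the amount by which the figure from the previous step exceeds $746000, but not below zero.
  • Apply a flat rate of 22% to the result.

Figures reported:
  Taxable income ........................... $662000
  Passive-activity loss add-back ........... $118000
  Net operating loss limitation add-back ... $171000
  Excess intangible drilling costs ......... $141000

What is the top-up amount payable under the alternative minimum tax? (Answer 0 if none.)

Alternative minimum tax:
  Adjusted income: $662000 + $118000 + $171000 + $141000 = $1092000
  Exemption: 25% × ($1092000 − $746000) = $86500 ≥ $49000, so the exemption is fully phased out
  Base: $1092000 − $0 = $1092000
  $1092000 × 22% = $240240

General income tax:
  $659000 × 10% = $65900
  $3000 × 20% = $600
  → $66500

Excess of alternative minimum tax over general income tax: $240240 − $66500 = $173740.

$173740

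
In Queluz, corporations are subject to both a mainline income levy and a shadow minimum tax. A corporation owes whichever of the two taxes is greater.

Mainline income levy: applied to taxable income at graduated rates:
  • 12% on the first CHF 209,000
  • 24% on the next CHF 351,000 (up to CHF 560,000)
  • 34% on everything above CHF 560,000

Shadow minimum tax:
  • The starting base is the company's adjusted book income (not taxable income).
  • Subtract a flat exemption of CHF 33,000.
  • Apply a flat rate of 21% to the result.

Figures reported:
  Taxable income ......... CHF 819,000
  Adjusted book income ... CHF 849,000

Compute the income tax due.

Mainline income levy:
  CHF 209,000 × 12% = CHF 25,080
  CHF 351,000 × 24% = CHF 84,240
  CHF 259,000 × 34% = CHF 88,060
  → CHF 197,380

Shadow minimum tax:
  Base (adjusted book income): CHF 849,000
  Less exemption CHF 33,000 → base CHF 816,000
  CHF 816,000 × 21% = CHF 171,360

CHF 197,380 > CHF 171,360, so the mainline income levy governs.

CHF 197,380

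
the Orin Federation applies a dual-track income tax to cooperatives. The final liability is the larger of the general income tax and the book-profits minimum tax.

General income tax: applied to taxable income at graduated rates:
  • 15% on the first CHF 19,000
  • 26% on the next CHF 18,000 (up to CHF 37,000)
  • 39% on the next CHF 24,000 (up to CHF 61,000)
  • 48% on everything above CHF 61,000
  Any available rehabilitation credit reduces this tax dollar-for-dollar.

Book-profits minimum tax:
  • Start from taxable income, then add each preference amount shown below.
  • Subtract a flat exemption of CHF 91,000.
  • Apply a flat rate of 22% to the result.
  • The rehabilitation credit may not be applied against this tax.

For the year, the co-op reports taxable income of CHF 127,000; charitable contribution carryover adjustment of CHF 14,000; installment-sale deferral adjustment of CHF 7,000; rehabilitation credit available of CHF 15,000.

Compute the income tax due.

Book-profits minimum tax:
  Adjusted income: CHF 127,000 + CHF 14,000 + CHF 7,000 = CHF 148,000
  Less exemption CHF 91,000 → base CHF 57,000
  CHF 57,000 × 22% = CHF 12,540

General income tax:
  CHF 19,000 × 15% = CHF 2,850
  CHF 18,000 × 26% = CHF 4,680
  CHF 24,000 × 39% = CHF 9,360
  CHF 66,000 × 48% = CHF 31,680
  → CHF 48,570
  Less rehabilitation credit CHF 15,000 → CHF 33,570

CHF 33,570 > CHF 12,540, so the general income tax governs.

CHF 33,570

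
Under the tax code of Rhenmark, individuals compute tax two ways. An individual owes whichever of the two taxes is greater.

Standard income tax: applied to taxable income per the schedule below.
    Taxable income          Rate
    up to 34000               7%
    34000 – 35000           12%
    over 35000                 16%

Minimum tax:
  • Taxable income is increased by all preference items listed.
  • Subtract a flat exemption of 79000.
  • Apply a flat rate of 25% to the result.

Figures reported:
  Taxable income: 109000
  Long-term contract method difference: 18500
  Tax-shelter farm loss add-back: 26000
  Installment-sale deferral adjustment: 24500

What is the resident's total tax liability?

24750

Minimum tax:
  Adjusted income: 109000 + 18500 + 26000 + 24500 = 178000
  Less exemption 79000 → base 99000
  99000 × 25% = 24750

Standard income tax:
  34000 × 7% = 2380
  1000 × 12% = 120
  74000 × 16% = 11840
  → 14340

24750 > 14340, so the minimum tax is the binding amount.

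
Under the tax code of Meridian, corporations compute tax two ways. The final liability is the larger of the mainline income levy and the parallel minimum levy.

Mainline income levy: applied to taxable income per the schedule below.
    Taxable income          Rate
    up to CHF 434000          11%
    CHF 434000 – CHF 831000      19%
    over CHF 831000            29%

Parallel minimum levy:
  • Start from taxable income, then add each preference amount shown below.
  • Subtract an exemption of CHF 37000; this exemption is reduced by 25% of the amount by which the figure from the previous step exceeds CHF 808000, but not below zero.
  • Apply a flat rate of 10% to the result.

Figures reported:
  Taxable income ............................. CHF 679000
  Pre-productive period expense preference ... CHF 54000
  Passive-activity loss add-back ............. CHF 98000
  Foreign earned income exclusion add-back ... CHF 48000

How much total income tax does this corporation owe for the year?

Parallel minimum levy:
  Adjusted income: CHF 679000 + CHF 54000 + CHF 98000 + CHF 48000 = CHF 879000
  Exemption: CHF 37000 − 25% × (CHF 879000 − CHF 808000) = CHF 37000 − CHF 17750 = CHF 19250
  Base: CHF 879000 − CHF 19250 = CHF 859750
  CHF 859750 × 10% = CHF 85975

Mainline income levy:
  CHF 434000 × 11% = CHF 47740
  CHF 245000 × 19% = CHF 46550
  → CHF 94290

CHF 94290 > CHF 85975, so the mainline income levy governs.

CHF 94290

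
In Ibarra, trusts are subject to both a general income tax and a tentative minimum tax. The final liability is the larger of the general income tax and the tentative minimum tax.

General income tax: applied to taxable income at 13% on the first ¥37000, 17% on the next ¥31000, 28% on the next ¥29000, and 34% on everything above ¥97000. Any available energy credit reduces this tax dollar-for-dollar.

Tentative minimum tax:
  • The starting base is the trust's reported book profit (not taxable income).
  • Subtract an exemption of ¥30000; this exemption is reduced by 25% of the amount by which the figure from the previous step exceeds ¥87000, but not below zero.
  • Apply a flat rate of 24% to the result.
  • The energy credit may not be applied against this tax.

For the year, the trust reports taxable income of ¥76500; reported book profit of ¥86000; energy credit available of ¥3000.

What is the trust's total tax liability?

Tentative minimum tax:
  Base (reported book profit): ¥86000
  Exemption: ¥86000 ≤ ¥87000, so full ¥30000 applies
  Base: ¥86000 − ¥30000 = ¥56000
  ¥56000 × 24% = ¥13440

General income tax:
  ¥37000 × 13% = ¥4810
  ¥31000 × 17% = ¥5270
  ¥8500 × 28% = ¥2380
  → ¥12460
  Less energy credit ¥3000 → ¥9460

¥13440 > ¥9460, so the tentative minimum tax is the binding amount.

¥13440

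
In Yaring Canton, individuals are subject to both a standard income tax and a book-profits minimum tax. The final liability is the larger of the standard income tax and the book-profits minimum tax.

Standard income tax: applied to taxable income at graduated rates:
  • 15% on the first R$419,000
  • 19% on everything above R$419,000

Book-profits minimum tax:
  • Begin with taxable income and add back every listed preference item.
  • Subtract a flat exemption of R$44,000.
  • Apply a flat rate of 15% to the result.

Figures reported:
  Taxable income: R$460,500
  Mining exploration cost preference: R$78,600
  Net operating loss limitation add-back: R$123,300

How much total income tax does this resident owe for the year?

Book-profits minimum tax:
  Adjusted income: R$460,500 + R$78,600 + R$123,300 = R$662,400
  Less exemption R$44,000 → base R$618,400
  R$618,400 × 15% = R$92,760

Standard income tax:
  R$419,000 × 15% = R$62,850
  R$41,500 × 19% = R$7,885
  → R$70,735

R$92,760 > R$70,735, so the book-profits minimum tax is the binding amount.

R$92,760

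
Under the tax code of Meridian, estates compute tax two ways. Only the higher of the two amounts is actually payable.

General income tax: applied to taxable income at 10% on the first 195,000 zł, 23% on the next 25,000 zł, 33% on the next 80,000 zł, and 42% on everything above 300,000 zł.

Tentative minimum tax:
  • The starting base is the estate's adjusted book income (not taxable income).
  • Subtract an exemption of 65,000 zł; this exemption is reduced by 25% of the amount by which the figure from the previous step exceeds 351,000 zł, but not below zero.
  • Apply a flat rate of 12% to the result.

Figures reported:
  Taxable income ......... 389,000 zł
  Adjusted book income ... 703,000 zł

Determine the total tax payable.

89,030 zł

General income tax:
  195,000 zł × 10% = 19,500 zł
  25,000 zł × 23% = 5,750 zł
  80,000 zł × 33% = 26,400 zł
  89,000 zł × 42% = 37,380 zł
  → 89,030 zł

Tentative minimum tax:
  Base (adjusted book income): 703,000 zł
  Exemption: 25% × (703,000 zł − 351,000 zł) = 88,000 zł ≥ 65,000 zł, so the exemption is fully phased out
  Base: 703,000 zł − 0 zł = 703,000 zł
  703,000 zł × 12% = 84,360 zł

89,030 zł > 84,360 zł, so the general income tax governs.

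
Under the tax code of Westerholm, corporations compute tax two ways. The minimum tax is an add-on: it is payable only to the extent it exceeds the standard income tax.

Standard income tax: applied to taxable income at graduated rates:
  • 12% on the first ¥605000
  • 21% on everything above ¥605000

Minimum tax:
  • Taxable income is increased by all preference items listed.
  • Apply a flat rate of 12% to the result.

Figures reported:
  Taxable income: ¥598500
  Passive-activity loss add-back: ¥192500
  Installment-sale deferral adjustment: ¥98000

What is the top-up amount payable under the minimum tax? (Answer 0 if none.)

Minimum tax:
  Adjusted income: ¥598500 + ¥192500 + ¥98000 = ¥889000
  ¥889000 × 12% = ¥106680

Standard income tax:
  ¥598500 × 12% = ¥71820

Excess of minimum tax over standard income tax: ¥106680 − ¥71820 = ¥34860.

¥34860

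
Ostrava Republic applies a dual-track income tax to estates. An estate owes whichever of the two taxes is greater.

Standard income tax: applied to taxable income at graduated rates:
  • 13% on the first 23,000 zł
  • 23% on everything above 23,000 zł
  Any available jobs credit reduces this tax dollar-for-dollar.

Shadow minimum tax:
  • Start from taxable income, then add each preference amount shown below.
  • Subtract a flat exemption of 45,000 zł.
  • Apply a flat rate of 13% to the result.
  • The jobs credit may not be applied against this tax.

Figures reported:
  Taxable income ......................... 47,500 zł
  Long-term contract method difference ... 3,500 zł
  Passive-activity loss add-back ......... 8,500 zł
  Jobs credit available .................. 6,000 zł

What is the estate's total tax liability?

Shadow minimum tax:
  Adjusted income: 47,500 zł + 3,500 zł + 8,500 zł = 59,500 zł
  Less exemption 45,000 zł → base 14,500 zł
  14,500 zł × 13% = 1,885 zł

Standard income tax:
  23,000 zł × 13% = 2,990 zł
  24,500 zł × 23% = 5,635 zł
  → 8,625 zł
  Less jobs credit 6,000 zł → 2,625 zł

2,625 zł > 1,885 zł, so the standard income tax governs.

2,625 zł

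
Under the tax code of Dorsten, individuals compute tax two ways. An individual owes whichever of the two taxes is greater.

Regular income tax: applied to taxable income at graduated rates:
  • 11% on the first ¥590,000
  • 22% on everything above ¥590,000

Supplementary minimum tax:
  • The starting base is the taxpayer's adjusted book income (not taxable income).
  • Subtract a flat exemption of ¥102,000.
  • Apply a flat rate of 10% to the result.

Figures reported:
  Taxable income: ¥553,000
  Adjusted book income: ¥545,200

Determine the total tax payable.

Supplementary minimum tax:
  Base (adjusted book income): ¥545,200
  Less exemption ¥102,000 → base ¥443,200
  ¥443,200 × 10% = ¥44,320

Regular income tax:
  ¥553,000 × 11% = ¥60,830

¥60,830 > ¥44,320, so the regular income tax governs.

¥60,830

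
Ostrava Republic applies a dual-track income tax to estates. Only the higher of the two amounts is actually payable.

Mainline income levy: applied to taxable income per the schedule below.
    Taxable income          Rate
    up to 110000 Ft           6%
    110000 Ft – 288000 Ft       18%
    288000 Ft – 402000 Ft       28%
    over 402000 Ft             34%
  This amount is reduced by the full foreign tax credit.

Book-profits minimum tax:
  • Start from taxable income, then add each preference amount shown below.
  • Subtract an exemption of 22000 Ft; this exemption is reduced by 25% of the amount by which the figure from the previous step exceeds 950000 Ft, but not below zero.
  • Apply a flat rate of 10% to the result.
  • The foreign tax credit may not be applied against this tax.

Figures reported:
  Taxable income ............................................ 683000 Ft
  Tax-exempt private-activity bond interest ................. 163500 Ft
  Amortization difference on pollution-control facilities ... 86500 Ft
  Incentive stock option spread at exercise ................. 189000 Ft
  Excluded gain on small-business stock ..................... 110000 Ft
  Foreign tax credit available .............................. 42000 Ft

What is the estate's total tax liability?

124100 Ft

Mainline income levy:
  110000 Ft × 6% = 6600 Ft
  178000 Ft × 18% = 32040 Ft
  114000 Ft × 28% = 31920 Ft
  281000 Ft × 34% = 95540 Ft
  → 166100 Ft
  Less foreign tax credit 42000 Ft → 124100 Ft

Book-profits minimum tax:
  Adjusted income: 683000 Ft + 163500 Ft + 86500 Ft + 189000 Ft + 110000 Ft = 1232000 Ft
  Exemption: 25% × (1232000 Ft − 950000 Ft) = 70500 Ft ≥ 22000 Ft, so the exemption is fully phased out
  Base: 1232000 Ft − 0 Ft = 1232000 Ft
  1232000 Ft × 10% = 123200 Ft

124100 Ft > 123200 Ft, so the mainline income levy governs.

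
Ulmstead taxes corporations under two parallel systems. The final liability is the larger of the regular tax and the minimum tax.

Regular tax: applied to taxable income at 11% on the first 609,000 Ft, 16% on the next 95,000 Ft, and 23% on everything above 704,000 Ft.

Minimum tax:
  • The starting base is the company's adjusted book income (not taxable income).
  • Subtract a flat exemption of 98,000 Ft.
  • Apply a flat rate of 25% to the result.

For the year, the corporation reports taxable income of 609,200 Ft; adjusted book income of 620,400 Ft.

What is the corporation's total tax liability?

130,600 Ft

Regular tax:
  609,000 Ft × 11% = 66,990 Ft
  200 Ft × 16% = 32 Ft
  → 67,022 Ft

Minimum tax:
  Base (adjusted book income): 620,400 Ft
  Less exemption 98,000 Ft → base 522,400 Ft
  522,400 Ft × 25% = 130,600 Ft

130,600 Ft > 67,022 Ft, so the minimum tax is the binding amount.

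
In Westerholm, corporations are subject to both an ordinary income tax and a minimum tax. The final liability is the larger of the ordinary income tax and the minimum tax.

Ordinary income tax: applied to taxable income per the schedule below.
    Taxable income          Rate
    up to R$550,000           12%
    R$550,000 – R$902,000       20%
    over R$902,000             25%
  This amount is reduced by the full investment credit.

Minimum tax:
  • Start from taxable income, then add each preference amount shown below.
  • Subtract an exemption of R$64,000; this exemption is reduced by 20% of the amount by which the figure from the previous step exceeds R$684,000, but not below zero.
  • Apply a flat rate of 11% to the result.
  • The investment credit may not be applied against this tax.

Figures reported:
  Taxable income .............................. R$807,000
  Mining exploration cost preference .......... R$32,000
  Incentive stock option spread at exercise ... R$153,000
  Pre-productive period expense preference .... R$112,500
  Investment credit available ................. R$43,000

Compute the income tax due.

R$121,495

Ordinary income tax:
  R$550,000 × 12% = R$66,000
  R$257,000 × 20% = R$51,400
  → R$117,400
  Less investment credit R$43,000 → R$74,400

Minimum tax:
  Adjusted income: R$807,000 + R$32,000 + R$153,000 + R$112,500 = R$1,104,500
  Exemption: 20% × (R$1,104,500 − R$684,000) = R$84,100 ≥ R$64,000, so the exemption is fully phased out
  Base: R$1,104,500 − R$0 = R$1,104,500
  R$1,104,500 × 11% = R$121,495

R$121,495 > R$74,400, so the minimum tax is the binding amount.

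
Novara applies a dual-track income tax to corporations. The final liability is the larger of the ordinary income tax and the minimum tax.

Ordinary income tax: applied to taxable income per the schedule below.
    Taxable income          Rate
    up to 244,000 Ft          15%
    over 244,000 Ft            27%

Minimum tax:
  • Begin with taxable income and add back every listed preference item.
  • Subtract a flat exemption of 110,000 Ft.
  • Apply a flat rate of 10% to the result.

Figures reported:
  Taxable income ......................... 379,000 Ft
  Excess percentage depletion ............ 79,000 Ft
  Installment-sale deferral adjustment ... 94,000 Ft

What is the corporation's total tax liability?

Ordinary income tax:
  244,000 Ft × 15% = 36,600 Ft
  135,000 Ft × 27% = 36,450 Ft
  → 73,050 Ft

Minimum tax:
  Adjusted income: 379,000 Ft + 79,000 Ft + 94,000 Ft = 552,000 Ft
  Less exemption 110,000 Ft → base 442,000 Ft
  442,000 Ft × 10% = 44,200 Ft

73,050 Ft > 44,200 Ft, so the ordinary income tax governs.

73,050 Ft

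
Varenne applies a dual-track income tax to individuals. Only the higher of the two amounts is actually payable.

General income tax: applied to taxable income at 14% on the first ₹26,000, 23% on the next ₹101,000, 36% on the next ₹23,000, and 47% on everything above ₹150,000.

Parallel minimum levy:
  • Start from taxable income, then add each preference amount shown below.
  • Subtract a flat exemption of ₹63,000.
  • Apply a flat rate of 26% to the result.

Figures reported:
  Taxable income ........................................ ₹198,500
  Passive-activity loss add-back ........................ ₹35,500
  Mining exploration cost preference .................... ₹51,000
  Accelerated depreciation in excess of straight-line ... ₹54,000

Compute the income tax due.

₹71,760

General income tax:
  ₹26,000 × 14% = ₹3,640
  ₹101,000 × 23% = ₹23,230
  ₹23,000 × 36% = ₹8,280
  ₹48,500 × 47% = ₹22,795
  → ₹57,945

Parallel minimum levy:
  Adjusted income: ₹198,500 + ₹35,500 + ₹51,000 + ₹54,000 = ₹339,000
  Less exemption ₹63,000 → base ₹276,000
  ₹276,000 × 26% = ₹71,760

₹71,760 > ₹57,945, so the parallel minimum levy is the binding amount.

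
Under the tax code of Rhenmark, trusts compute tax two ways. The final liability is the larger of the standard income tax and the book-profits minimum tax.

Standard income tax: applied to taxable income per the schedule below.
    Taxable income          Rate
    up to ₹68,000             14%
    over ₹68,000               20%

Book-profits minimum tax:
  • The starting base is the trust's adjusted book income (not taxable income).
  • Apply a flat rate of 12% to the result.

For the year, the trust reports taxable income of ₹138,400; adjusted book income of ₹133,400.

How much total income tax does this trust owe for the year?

₹23,600

Book-profits minimum tax:
  Base (adjusted book income): ₹133,400
  ₹133,400 × 12% = ₹16,008

Standard income tax:
  ₹68,000 × 14% = ₹9,520
  ₹70,400 × 20% = ₹14,080
  → ₹23,600

₹23,600 > ₹16,008, so the standard income tax governs.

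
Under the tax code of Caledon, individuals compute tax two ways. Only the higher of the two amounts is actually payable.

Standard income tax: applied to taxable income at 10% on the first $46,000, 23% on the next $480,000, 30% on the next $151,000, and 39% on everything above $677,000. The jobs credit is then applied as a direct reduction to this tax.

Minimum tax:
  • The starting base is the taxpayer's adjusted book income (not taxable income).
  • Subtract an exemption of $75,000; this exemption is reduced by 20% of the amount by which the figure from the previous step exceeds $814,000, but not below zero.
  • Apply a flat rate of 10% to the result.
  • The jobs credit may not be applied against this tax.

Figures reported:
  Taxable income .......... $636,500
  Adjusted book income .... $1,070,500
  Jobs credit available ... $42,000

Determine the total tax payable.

$106,150

Standard income tax:
  $46,000 × 10% = $4,600
  $480,000 × 23% = $110,400
  $110,500 × 30% = $33,150
  → $148,150
  Less jobs credit $42,000 → $106,150

Minimum tax:
  Base (adjusted book income): $1,070,500
  Exemption: $75,000 − 20% × ($1,070,500 − $814,000) = $75,000 − $51,300 = $23,700
  Base: $1,070,500 − $23,700 = $1,046,800
  $1,046,800 × 10% = $104,680

$106,150 > $104,680, so the standard income tax governs.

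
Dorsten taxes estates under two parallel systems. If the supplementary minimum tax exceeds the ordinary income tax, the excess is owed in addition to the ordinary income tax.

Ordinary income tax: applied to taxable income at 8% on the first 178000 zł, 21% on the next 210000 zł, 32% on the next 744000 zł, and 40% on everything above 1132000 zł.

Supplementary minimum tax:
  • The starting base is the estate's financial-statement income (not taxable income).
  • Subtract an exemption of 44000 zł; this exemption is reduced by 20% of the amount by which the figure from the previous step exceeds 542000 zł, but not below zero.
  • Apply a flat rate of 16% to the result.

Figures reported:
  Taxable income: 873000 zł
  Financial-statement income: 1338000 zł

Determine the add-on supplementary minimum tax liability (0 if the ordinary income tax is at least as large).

540 zł

Supplementary minimum tax:
  Base (financial-statement income): 1338000 zł
  Exemption: 20% × (1338000 zł − 542000 zł) = 159200 zł ≥ 44000 zł, so the exemption is fully phased out
  Base: 1338000 zł − 0 zł = 1338000 zł
  1338000 zł × 16% = 214080 zł

Ordinary income tax:
  178000 zł × 8% = 14240 zł
  210000 zł × 21% = 44100 zł
  485000 zł × 32% = 155200 zł
  → 213540 zł

Excess of supplementary minimum tax over ordinary income tax: 214080 zł − 213540 zł = 540 zł.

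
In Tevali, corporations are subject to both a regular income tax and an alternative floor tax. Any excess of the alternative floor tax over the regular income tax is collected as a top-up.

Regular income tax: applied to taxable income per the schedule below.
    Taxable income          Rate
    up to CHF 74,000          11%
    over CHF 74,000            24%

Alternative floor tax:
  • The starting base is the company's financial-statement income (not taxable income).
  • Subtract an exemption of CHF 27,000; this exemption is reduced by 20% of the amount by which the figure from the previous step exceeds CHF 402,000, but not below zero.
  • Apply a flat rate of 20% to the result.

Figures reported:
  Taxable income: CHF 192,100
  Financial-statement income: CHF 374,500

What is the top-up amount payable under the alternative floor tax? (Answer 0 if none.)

Alternative floor tax:
  Base (financial-statement income): CHF 374,500
  Exemption: CHF 374,500 ≤ CHF 402,000, so full CHF 27,000 applies
  Base: CHF 374,500 − CHF 27,000 = CHF 347,500
  CHF 347,500 × 20% = CHF 69,500

Regular income tax:
  CHF 74,000 × 11% = CHF 8,140
  CHF 118,100 × 24% = CHF 28,344
  → CHF 36,484

Excess of alternative floor tax over regular income tax: CHF 69,500 − CHF 36,484 = CHF 33,016.

CHF 33,016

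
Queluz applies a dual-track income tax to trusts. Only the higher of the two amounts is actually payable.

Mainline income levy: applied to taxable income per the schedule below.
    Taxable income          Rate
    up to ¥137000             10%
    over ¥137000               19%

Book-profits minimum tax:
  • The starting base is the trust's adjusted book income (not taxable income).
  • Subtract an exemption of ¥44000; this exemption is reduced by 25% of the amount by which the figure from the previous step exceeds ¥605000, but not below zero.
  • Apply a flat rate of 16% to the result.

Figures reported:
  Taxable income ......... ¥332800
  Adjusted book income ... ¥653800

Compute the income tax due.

¥99520

Mainline income levy:
  ¥137000 × 10% = ¥13700
  ¥195800 × 19% = ¥37202
  → ¥50902

Book-profits minimum tax:
  Base (adjusted book income): ¥653800
  Exemption: ¥44000 − 25% × (¥653800 − ¥605000) = ¥44000 − ¥12200 = ¥31800
  Base: ¥653800 − ¥31800 = ¥622000
  ¥622000 × 16% = ¥99520

¥99520 > ¥50902, so the book-profits minimum tax is the binding amount.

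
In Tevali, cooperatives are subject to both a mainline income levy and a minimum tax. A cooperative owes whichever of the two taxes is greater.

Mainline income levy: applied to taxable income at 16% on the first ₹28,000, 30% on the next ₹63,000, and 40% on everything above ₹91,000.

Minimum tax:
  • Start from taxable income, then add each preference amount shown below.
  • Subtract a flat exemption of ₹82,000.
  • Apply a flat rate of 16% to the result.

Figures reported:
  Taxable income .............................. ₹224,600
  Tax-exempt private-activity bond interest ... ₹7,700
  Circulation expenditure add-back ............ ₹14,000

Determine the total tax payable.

Minimum tax:
  Adjusted income: ₹224,600 + ₹7,700 + ₹14,000 = ₹246,300
  Less exemption ₹82,000 → base ₹164,300
  ₹164,300 × 16% = ₹26,288

Mainline income levy:
  ₹28,000 × 16% = ₹4,480
  ₹63,000 × 30% = ₹18,900
  ₹133,600 × 40% = ₹53,440
  → ₹76,820

₹76,820 > ₹26,288, so the mainline income levy governs.

₹76,820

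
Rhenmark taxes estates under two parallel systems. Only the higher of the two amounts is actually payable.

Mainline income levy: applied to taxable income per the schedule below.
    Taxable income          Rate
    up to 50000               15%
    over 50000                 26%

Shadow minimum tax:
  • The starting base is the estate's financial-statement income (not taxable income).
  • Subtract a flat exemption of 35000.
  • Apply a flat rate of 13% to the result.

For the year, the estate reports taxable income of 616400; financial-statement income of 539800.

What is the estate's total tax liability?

Mainline income levy:
  50000 × 15% = 7500
  566400 × 26% = 147264
  → 154764

Shadow minimum tax:
  Base (financial-statement income): 539800
  Less exemption 35000 → base 504800
  504800 × 13% = 65624

154764 > 65624, so the mainline income levy governs.

154764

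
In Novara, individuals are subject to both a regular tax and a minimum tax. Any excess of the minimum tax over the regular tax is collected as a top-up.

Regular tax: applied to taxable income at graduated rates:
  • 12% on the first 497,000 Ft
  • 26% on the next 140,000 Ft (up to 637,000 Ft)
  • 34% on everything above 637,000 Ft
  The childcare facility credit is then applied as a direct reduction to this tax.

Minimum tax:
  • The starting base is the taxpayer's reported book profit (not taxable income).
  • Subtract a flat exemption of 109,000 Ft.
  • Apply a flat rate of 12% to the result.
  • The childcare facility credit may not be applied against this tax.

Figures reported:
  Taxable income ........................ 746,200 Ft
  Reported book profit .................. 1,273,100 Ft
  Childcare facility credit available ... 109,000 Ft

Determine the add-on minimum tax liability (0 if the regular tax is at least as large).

Minimum tax:
  Base (reported book profit): 1,273,100 Ft
  Less exemption 109,000 Ft → base 1,164,100 Ft
  1,164,100 Ft × 12% = 139,692 Ft

Regular tax:
  497,000 Ft × 12% = 59,640 Ft
  140,000 Ft × 26% = 36,400 Ft
  109,200 Ft × 34% = 37,128 Ft
  → 133,168 Ft
  Less childcare facility credit 109,000 Ft → 24,168 Ft

Excess of minimum tax over regular tax: 139,692 Ft − 24,168 Ft = 115,524 Ft.

115,524 Ft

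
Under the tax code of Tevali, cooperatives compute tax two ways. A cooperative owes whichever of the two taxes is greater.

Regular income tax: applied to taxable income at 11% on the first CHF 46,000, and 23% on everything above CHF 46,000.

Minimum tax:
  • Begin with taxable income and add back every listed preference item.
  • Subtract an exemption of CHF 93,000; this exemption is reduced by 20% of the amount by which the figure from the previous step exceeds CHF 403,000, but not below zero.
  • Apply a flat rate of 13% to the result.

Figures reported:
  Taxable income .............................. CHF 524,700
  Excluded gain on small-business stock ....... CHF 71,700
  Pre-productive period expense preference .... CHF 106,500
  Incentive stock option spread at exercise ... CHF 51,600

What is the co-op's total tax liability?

CHF 115,161

Regular income tax:
  CHF 46,000 × 11% = CHF 5,060
  CHF 478,700 × 23% = CHF 110,101
  → CHF 115,161

Minimum tax:
  Adjusted income: CHF 524,700 + CHF 71,700 + CHF 106,500 + CHF 51,600 = CHF 754,500
  Exemption: CHF 93,000 − 20% × (CHF 754,500 − CHF 403,000) = CHF 93,000 − CHF 70,300 = CHF 22,700
  Base: CHF 754,500 − CHF 22,700 = CHF 731,800
  CHF 731,800 × 13% = CHF 95,134

CHF 115,161 > CHF 95,134, so the regular income tax governs.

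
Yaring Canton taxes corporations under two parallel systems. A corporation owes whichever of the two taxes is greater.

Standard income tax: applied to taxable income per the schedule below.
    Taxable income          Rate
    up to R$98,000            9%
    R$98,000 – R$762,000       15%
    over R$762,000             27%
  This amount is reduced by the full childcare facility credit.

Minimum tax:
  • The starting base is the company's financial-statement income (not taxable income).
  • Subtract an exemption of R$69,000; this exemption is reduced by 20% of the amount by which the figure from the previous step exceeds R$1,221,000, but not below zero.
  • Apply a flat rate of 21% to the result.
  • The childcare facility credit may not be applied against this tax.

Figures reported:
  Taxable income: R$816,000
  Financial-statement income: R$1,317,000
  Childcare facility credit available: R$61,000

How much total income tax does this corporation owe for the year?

R$266,112

Minimum tax:
  Base (financial-statement income): R$1,317,000
  Exemption: R$69,000 − 20% × (R$1,317,000 − R$1,221,000) = R$69,000 − R$19,200 = R$49,800
  Base: R$1,317,000 − R$49,800 = R$1,267,200
  R$1,267,200 × 21% = R$266,112

Standard income tax:
  R$98,000 × 9% = R$8,820
  R$664,000 × 15% = R$99,600
  R$54,000 × 27% = R$14,580
  → R$123,000
  Less childcare facility credit R$61,000 → R$62,000

R$266,112 > R$62,000, so the minimum tax is the binding amount.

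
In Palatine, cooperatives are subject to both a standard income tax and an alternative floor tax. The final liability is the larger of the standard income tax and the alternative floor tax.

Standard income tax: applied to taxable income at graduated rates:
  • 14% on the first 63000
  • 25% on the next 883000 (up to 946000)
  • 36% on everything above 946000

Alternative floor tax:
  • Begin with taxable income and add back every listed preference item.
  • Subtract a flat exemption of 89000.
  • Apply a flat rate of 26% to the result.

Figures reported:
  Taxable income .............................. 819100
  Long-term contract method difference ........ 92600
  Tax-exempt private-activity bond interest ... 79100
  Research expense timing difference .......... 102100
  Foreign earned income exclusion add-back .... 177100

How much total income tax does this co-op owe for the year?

Alternative floor tax:
  Adjusted income: 819100 + 92600 + 79100 + 102100 + 177100 = 1270000
  Less exemption 89000 → base 1181000
  1181000 × 26% = 307060

Standard income tax:
  63000 × 14% = 8820
  756100 × 25% = 189025
  → 197845

307060 > 197845, so the alternative floor tax is the binding amount.

307060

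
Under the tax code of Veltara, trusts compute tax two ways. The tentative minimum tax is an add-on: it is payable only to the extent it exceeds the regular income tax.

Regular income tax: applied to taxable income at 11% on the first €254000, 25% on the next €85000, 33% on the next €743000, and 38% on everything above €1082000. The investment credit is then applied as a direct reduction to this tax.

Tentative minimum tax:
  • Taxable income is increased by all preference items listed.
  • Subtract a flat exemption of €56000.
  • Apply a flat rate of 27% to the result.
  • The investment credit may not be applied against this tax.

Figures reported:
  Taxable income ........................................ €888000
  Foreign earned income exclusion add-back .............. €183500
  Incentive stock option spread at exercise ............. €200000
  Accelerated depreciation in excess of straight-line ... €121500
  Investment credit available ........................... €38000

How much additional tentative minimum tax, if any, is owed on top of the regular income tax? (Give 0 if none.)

Tentative minimum tax:
  Adjusted income: €888000 + €183500 + €200000 + €121500 = €1393000
  Less exemption €56000 → base €1337000
  €1337000 × 27% = €360990

Regular income tax:
  €254000 × 11% = €27940
  €85000 × 25% = €21250
  €549000 × 33% = €181170
  → €230360
  Less investment credit €38000 → €192360

Excess of tentative minimum tax over regular income tax: €360990 − €192360 = €168630.

€168630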